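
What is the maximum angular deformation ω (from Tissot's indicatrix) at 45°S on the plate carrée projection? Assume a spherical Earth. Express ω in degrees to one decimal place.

Plate carrée maps x = Rλ, y = Rφ. The meridian scale is h = 1 and the parallel scale is k = 1/cos φ = sec φ.
At 45°: h = 1.000, k = 1.414; principal scales a = 1.414, b = 1.000.
sin(ω/2) = (a − b)/(a + b) = 0.4142/2.414 = 0.1716, so ω = 2 arcsin(0.1716) ≈ 19.8°.

19.8°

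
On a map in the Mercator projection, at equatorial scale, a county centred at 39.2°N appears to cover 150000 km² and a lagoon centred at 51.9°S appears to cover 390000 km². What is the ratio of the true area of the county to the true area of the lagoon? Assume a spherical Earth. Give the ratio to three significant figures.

Mercator's areal exaggeration is sec²φ; hence true area = (apparent area) · cos²φ.
True area of county: 150000 × cos²(39.2°) = 150000 × 0.6005 = 90080 km².
True area of lagoon: 390000 × cos²(51.9°) = 390000 × 0.3807 = 148500 km².
Ratio = 90080 / 148500 ≈ 0.607.

0.607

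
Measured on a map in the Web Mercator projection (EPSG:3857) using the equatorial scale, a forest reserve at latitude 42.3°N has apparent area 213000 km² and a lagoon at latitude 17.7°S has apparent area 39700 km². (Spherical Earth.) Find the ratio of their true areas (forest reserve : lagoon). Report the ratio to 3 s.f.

Since Mercator area scale is 1/cos²φ, the true area equals the apparent area multiplied by cos²φ.
True area of forest reserve: 213000 × cos²(42.3°) = 213000 × 0.5471 = 116500 km².
True area of lagoon: 39700 × cos²(17.7°) = 39700 × 0.9076 = 36030 km².
Ratio = 116500 / 36030 ≈ 3.23.

3.23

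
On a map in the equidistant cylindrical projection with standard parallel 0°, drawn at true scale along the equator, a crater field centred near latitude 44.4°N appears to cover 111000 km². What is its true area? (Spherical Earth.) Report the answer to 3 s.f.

In the plate carrée (x = Rλ, y = Rφ), meridians are true-scale (h = 1) and parallels are stretched by k = sec φ.
Areal scale = h·k = 1 × sec φ; at 44.4°, h = 1.000, k = 1.400, so h·k = 1.400.
True area = apparent / (areal scale) = 111000 / 1.400 ≈ 79300 km².

79300 km²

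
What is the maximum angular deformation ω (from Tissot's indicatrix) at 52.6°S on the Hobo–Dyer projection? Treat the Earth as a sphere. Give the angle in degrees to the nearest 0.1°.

30.3°

The Hobo–Dyer projection is cylindrical equal-area with φ₀ = 37.5°. For cylindrical equal-area with standard parallel φ₀, h = cos φ / cos φ₀ and k = cos φ₀ / cos φ, so h·k = 1.
At 52.6°: h = 0.7656, k = 1.306; principal scales a = 1.306, b = 0.7656.
sin(ω/2) = (a − b)/(a + b) = 0.5406/2.072 = 0.2609, so ω = 2 arcsin(0.2609) ≈ 30.3°.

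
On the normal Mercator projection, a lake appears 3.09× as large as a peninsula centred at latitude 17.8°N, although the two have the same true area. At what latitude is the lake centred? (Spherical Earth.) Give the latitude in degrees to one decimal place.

On Mercator, (apparent₁)/(apparent₂) = sec²φ₁ / sec²φ₂ when true areas are equal.
cos²φ₂ / cos²φ₁ = 3.09  ⇒  cos φ₁ = cos 17.8° / √3.09 = 0.9521/1.758 = 0.5416.
φ₁ = arccos(0.5416) ≈ 57.2°.

57.2°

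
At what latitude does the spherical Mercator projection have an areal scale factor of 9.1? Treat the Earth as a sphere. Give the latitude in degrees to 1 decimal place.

Mercator areal scale is sec²φ.
sec²φ = 9.1  ⇒  cos²φ = 0.1099  ⇒  cos φ = 0.3315.
φ = arccos(0.3315) ≈ 70.6°.

70.6°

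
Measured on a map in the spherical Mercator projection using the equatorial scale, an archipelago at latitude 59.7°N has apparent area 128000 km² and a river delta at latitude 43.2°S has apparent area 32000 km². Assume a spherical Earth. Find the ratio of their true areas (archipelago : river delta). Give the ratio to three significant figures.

Since Mercator area scale is 1/cos²φ, the true area equals the apparent area multiplied by cos²φ.
True area of archipelago: 128000 × cos²(59.7°) = 128000 × 0.2545 = 32580 km².
True area of river delta: 32000 × cos²(43.2°) = 32000 × 0.5314 = 17000 km².
Ratio = 32580 / 17000 ≈ 1.92.

1.92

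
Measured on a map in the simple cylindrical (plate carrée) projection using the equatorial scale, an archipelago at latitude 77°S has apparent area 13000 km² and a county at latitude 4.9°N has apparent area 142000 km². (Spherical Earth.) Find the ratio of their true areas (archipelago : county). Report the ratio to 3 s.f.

0.0207

Plate carrée has h = 1 and k = sec φ, giving areal scale sec φ; true area = (apparent area) · cos φ.
True area of archipelago: 13000 × cos(77°) = 13000 × 0.2250 = 2924 km².
True area of county: 142000 × cos(4.9°) = 142000 × 0.9963 = 141500 km².
Ratio = 2924 / 141500 ≈ 0.0207.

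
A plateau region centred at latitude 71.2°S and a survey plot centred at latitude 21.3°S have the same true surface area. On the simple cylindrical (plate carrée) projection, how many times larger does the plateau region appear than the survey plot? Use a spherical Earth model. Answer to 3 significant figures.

2.89

Plate carrée maps x = Rλ, y = Rφ. The meridian scale is h = 1 and the parallel scale is k = 1/cos φ = sec φ.
Areal scale at 71.2°: h·k = 1.000 × 3.103 = 3.103.
Areal scale at 21.3°: h·k = 1.000 × 1.073 = 1.073.
Ratio = 3.103/1.073 ≈ 2.89.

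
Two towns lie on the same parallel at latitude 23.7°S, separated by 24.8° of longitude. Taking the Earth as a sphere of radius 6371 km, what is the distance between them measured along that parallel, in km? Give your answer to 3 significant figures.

2530 km

Arc length along a parallel = R cos φ · Δλ (with Δλ in radians).
= 6371 × cos 23.7° × (24.8° × π/180) = 6371 × 0.9157 × 0.4328 ≈ 2530 km.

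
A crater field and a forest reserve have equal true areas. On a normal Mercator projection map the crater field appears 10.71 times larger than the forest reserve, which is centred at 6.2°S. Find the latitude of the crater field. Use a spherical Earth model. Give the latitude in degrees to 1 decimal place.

For equal true areas on Mercator, apparent areas scale as sec²φ, so the ratio is cos²φ₂ / cos²φ₁.
cos²φ₂ / cos²φ₁ = 10.71  ⇒  cos φ₁ = cos 6.2° / √10.71 = 0.9942/3.273 = 0.3038.
φ₁ = arccos(0.3038) ≈ 72.3°.

72.3°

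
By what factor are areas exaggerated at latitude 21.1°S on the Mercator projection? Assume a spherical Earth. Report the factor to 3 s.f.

1.15

The Mercator projection is conformal; its linear scale factor is the same in every direction and equals sec φ = 1/cos φ.
Areal scale = k² = sec²φ = 1/cos²(21.1°) = 1/0.9330² = 1.149.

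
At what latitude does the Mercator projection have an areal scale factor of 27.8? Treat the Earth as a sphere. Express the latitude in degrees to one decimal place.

79.1°

Mercator areal scale is sec²φ.
sec²φ = 27.8  ⇒  cos²φ = 0.03597  ⇒  cos φ = 0.1897.
φ = arccos(0.1897) ≈ 79.1°.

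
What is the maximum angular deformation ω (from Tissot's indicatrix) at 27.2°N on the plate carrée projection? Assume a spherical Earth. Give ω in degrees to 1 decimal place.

For the equirectangular projection with φ₀ = 0 (plate carrée), h = 1 along meridians and k = sec φ along parallels.
At 27.2°: h = 1.000, k = 1.124; principal scales a = 1.124, b = 1.000.
sin(ω/2) = (a − b)/(a + b) = 0.1243/2.124 = 0.05853, so ω = 2 arcsin(0.05853) ≈ 6.7°.

6.7°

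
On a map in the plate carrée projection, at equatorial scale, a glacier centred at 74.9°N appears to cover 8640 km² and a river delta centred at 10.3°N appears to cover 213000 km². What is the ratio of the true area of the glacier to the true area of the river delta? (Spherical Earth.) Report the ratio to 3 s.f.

0.0107

Plate carrée has h = 1 and k = sec φ, giving areal scale sec φ; true area = (apparent area) · cos φ.
True area of glacier: 8640 × cos(74.9°) = 8640 × 0.2605 = 2251 km².
True area of river delta: 213000 × cos(10.3°) = 213000 × 0.9839 = 209600 km².
Ratio = 2251 / 209600 ≈ 0.0107.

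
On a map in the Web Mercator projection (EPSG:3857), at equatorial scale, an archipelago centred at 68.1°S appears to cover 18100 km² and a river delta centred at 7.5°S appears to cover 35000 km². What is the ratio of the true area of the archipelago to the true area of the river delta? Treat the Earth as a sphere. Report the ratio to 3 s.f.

0.0732

Mercator's areal exaggeration is sec²φ; hence true area = (apparent area) · cos²φ.
True area of archipelago: 18100 × cos²(68.1°) = 18100 × 0.1391 = 2518 km².
True area of river delta: 35000 × cos²(7.5°) = 35000 × 0.9830 = 34400 km².
Ratio = 2518 / 34400 ≈ 0.0732.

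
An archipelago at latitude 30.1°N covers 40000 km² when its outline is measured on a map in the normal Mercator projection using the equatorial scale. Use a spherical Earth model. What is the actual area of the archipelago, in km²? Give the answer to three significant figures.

The Mercator projection is conformal; its linear scale factor is the same in every direction and equals sec φ = 1/cos φ.
Areal scale = k² = sec²φ = 1/cos²(30.1°) = 1/0.8652² = 1.336.
True area = apparent / (areal scale) = 40000 / 1.336 ≈ 29900 km².

29900 km²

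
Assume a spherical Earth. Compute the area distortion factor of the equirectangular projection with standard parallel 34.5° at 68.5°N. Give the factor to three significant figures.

The equidistant cylindrical projection with φ₀ = 34.5° has h = 1 (meridians true) and k = cos φ₀ / cos φ along parallels.
Areal scale = h·k = 1 × cos φ₀ / cos φ; at 68.5°, h = 1.000, k = 2.249, so h·k = 2.249.

2.25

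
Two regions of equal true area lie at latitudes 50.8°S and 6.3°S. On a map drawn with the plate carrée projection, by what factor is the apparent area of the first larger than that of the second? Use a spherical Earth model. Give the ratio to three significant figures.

1.57

In the plate carrée (x = Rλ, y = Rφ), meridians are true-scale (h = 1) and parallels are stretched by k = sec φ.
Areal scale at 50.8°: h·k = 1.000 × 1.582 = 1.582.
Areal scale at 6.3°: h·k = 1.000 × 1.006 = 1.006.
Ratio = 1.582/1.006 ≈ 1.57.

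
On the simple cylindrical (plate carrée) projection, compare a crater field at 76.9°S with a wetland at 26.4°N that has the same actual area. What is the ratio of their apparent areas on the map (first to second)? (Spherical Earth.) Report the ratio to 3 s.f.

For the equirectangular projection with φ₀ = 0 (plate carrée), h = 1 along meridians and k = sec φ along parallels.
Areal scale at 76.9°: h·k = 1.000 × 4.412 = 4.412.
Areal scale at 26.4°: h·k = 1.000 × 1.116 = 1.116.
Ratio = 4.412/1.116 ≈ 3.95.

3.95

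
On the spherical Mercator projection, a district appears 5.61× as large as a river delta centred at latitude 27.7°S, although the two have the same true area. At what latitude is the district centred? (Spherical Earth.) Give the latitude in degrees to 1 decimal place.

68.0°

Mercator areal scale is sec²φ, so apparent-area ratio = sec²φ₁ / sec²φ₂ = cos²φ₂ / cos²φ₁.
cos²φ₂ / cos²φ₁ = 5.61  ⇒  cos φ₁ = cos 27.7° / √5.61 = 0.8854/2.369 = 0.3738.
φ₁ = arccos(0.3738) ≈ 68.0°.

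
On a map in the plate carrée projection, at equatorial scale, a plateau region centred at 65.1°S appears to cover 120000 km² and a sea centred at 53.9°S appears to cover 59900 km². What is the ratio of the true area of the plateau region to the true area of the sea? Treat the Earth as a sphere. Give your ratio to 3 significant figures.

Plate carrée has h = 1 and k = sec φ, giving areal scale sec φ; true area = (apparent area) · cos φ.
True area of plateau region: 120000 × cos(65.1°) = 120000 × 0.4210 = 50520 km².
True area of sea: 59900 × cos(53.9°) = 59900 × 0.5892 = 35290 km².
Ratio = 50520 / 35290 ≈ 1.43.

1.43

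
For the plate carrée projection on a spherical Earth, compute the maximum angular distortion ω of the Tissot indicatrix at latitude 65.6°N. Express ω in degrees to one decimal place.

For the equirectangular projection with φ₀ = 0 (plate carrée), h = 1 along meridians and k = sec φ along parallels.
At 65.6°: h = 1.000, k = 2.421; principal scales a = 2.421, b = 1.000.
sin(ω/2) = (a − b)/(a + b) = 1.421/3.421 = 0.4153, so ω = 2 arcsin(0.4153) ≈ 49.1°.

49.1°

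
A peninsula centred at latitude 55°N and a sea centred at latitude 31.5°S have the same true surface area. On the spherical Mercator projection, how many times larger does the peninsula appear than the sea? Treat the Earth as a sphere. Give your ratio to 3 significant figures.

2.21

Mercator areal scale is sec²φ.
At 55°: sec²(55°) = 1/0.5736² = 3.040.
At 31.5°: sec²(31.5°) = 1/0.8526² = 1.376.
Ratio = 3.040/1.376 = cos²(31.5°)/cos²(55°) ≈ 2.21.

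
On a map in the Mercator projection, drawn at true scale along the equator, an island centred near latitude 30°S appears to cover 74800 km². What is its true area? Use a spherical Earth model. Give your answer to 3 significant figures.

Mercator is conformal, so the point scale is isotropic: h = k = sec φ = 1/cos φ.
Areal scale = k² = sec²φ = 1/cos²(30°) = 1/0.8660² = 1.333.
True area = apparent / (areal scale) = 74800 / 1.333 ≈ 56100 km².

56100 km²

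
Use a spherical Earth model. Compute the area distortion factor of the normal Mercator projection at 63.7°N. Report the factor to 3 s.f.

For Mercator, h = k = sec φ (a conformal cylindrical projection has a single point scale, 1/cos φ).
Areal scale = k² = sec²φ = 1/cos²(63.7°) = 1/0.4431² = 5.094.

5.09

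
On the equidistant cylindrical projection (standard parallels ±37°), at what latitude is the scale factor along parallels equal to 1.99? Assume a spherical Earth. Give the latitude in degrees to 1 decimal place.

In the equirectangular projection with standard parallel φ₀ = 37° (x = Rλ cos φ₀, y = Rφ), meridians are true-scale (h = 1) and the parallel scale is k = cos φ₀ / cos φ.
k = cos φ₀ / cos φ = 1.99  ⇒  cos φ = cos 37° / 1.99 = 0.4013.
φ = arccos(0.4013) ≈ 66.3°.

66.3°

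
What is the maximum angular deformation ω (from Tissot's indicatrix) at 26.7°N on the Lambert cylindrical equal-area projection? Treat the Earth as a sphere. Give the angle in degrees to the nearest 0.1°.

12.9°

The Lambert cylindrical equal-area projection is the cylindrical equal-area projection with its standard parallel at the equator (φ₀ = 0). Cylindrical equal-area (φ₀ = 0°): h = cos φ / cos 0° along meridians, k = cos 0° / cos φ along parallels; h·k = 1.
At 26.7°: h = 0.8934, k = 1.119; principal scales a = 1.119, b = 0.8934.
sin(ω/2) = (a − b)/(a + b) = 0.2260/2.013 = 0.1123, so ω = 2 arcsin(0.1123) ≈ 12.9°.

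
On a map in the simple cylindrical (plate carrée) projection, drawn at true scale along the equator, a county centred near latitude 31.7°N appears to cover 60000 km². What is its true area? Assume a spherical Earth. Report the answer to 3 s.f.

Plate carrée maps x = Rλ, y = Rφ. The meridian scale is h = 1 and the parallel scale is k = 1/cos φ = sec φ.
Areal scale = h·k = 1 × sec φ; at 31.7°, h = 1.000, k = 1.175, so h·k = 1.175.
True area = apparent / (areal scale) = 60000 / 1.175 ≈ 51000 km².

51000 km²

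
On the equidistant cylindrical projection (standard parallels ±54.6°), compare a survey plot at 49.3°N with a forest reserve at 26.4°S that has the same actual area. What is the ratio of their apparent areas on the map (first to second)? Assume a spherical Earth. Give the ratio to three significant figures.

1.37

With standard parallel φ₀ = 54.6°, the equirectangular projection gives x = Rλ cos φ₀, y = Rφ, so h = 1 and k = cos 54.6° / cos φ.
Areal scale at 49.3°: h·k = 1.000 × 0.8883 = 0.8883.
Areal scale at 26.4°: h·k = 1.000 × 0.6467 = 0.6467.
Ratio = 0.8883/0.6467 ≈ 1.37.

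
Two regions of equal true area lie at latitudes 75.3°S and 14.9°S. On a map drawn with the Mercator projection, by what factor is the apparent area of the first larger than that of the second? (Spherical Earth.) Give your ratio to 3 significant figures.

14.5

Mercator areal scale is sec²φ.
At 75.3°: sec²(75.3°) = 1/0.2538² = 15.53.
At 14.9°: sec²(14.9°) = 1/0.9664² = 1.071.
Ratio = 15.53/1.071 = cos²(14.9°)/cos²(75.3°) ≈ 14.5.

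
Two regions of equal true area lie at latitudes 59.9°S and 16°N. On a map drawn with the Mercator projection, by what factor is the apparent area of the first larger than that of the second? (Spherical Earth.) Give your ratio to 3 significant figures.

On Mercator, area is exaggerated by sec²φ = 1/cos²φ.
At 59.9°: sec²(59.9°) = 1/0.5015² = 3.976.
At 16°: sec²(16°) = 1/0.9613² = 1.082.
Ratio = 3.976/1.082 = cos²(16°)/cos²(59.9°) ≈ 3.67.

3.67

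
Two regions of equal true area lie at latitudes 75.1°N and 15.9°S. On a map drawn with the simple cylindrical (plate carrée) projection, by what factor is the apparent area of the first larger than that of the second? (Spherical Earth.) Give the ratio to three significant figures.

In the plate carrée (x = Rλ, y = Rφ), meridians are true-scale (h = 1) and parallels are stretched by k = sec φ.
Areal scale at 75.1°: h·k = 1.000 × 3.889 = 3.889.
Areal scale at 15.9°: h·k = 1.000 × 1.040 = 1.040.
Ratio = 3.889/1.040 ≈ 3.74.

3.74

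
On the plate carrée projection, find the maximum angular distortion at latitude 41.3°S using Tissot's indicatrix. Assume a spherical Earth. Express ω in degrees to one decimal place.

In the plate carrée (x = Rλ, y = Rφ), meridians are true-scale (h = 1) and parallels are stretched by k = sec φ.
At 41.3°: h = 1.000, k = 1.331; principal scales a = 1.331, b = 1.000.
sin(ω/2) = (a − b)/(a + b) = 0.3311/2.331 = 0.1420, so ω = 2 arcsin(0.1420) ≈ 16.3°.

16.3°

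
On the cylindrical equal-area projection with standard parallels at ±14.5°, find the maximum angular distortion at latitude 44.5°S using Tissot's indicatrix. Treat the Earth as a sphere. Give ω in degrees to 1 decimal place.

34.5°

A cylindrical equal-area projection with standard parallel φ₀ has meridian scale h = cos φ / cos φ₀ and parallel scale k = cos φ₀ / cos φ (so areas are preserved, h·k = 1).
At 44.5°: h = 0.7367, k = 1.357; principal scales a = 1.357, b = 0.7367.
sin(ω/2) = (a − b)/(a + b) = 0.6207/2.094 = 0.2964, so ω = 2 arcsin(0.2964) ≈ 34.5°.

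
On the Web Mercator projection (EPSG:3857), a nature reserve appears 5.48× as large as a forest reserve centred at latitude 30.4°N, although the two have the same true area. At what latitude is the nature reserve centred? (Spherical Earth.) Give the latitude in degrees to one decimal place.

For equal true areas on Mercator, apparent areas scale as sec²φ, so the ratio is cos²φ₂ / cos²φ₁.
cos²φ₂ / cos²φ₁ = 5.48  ⇒  cos φ₁ = cos 30.4° / √5.48 = 0.8625/2.341 = 0.3684.
φ₁ = arccos(0.3684) ≈ 68.4°.

68.4°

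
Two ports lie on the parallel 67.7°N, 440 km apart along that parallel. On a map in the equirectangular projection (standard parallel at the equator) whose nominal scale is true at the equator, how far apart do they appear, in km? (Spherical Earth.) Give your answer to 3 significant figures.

Plate carrée maps x = Rλ, y = Rφ. The meridian scale is h = 1 and the parallel scale is k = 1/cos φ = sec φ.
Along the parallel, k = sec 67.7° = 1/0.3795 = 2.635.
Map distance = 440 × 2.635 ≈ 1160 km.

1160 km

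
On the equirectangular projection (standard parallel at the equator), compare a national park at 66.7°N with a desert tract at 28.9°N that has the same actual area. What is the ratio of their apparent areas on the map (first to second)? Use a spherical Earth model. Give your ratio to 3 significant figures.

2.21

In the plate carrée (x = Rλ, y = Rφ), meridians are true-scale (h = 1) and parallels are stretched by k = sec φ.
Areal scale at 66.7°: h·k = 1.000 × 2.528 = 2.528.
Areal scale at 28.9°: h·k = 1.000 × 1.142 = 1.142.
Ratio = 2.528/1.142 ≈ 2.21.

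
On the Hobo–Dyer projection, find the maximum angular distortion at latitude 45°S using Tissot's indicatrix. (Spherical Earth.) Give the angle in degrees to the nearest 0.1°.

13.2°

Hobo–Dyer is a cylindrical equal-area projection with standard parallels at ±37.5°. A cylindrical equal-area projection with standard parallel φ₀ has meridian scale h = cos φ / cos φ₀ and parallel scale k = cos φ₀ / cos φ (so areas are preserved, h·k = 1).
At 45°: h = 0.8913, k = 1.122; principal scales a = 1.122, b = 0.8913.
sin(ω/2) = (a − b)/(a + b) = 0.2307/2.013 = 0.1146, so ω = 2 arcsin(0.1146) ≈ 13.2°.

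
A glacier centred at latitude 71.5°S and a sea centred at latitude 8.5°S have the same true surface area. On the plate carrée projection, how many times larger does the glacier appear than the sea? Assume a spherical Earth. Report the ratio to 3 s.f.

3.12

For the equirectangular projection with φ₀ = 0 (plate carrée), h = 1 along meridians and k = sec φ along parallels.
Areal scale at 71.5°: h·k = 1.000 × 3.152 = 3.152.
Areal scale at 8.5°: h·k = 1.000 × 1.011 = 1.011.
Ratio = 3.152/1.011 ≈ 3.12.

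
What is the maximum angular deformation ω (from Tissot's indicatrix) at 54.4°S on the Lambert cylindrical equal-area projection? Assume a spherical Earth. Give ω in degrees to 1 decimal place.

The Lambert cylindrical equal-area projection is the cylindrical equal-area projection with its standard parallel at the equator (φ₀ = 0). Cylindrical equal-area (φ₀ = 0°): h = cos φ / cos 0° along meridians, k = cos 0° / cos φ along parallels; h·k = 1.
At 54.4°: h = 0.5821, k = 1.718; principal scales a = 1.718, b = 0.5821.
sin(ω/2) = (a − b)/(a + b) = 1.136/2.300 = 0.4938, so ω = 2 arcsin(0.4938) ≈ 59.2°.

59.2°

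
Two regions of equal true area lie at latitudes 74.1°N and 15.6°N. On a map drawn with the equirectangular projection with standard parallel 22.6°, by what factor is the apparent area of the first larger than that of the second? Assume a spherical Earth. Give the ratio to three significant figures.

With standard parallel φ₀ = 22.6°, the equirectangular projection gives x = Rλ cos φ₀, y = Rφ, so h = 1 and k = cos 22.6° / cos φ.
Areal scale at 74.1°: h·k = 1.000 × 3.370 = 3.370.
Areal scale at 15.6°: h·k = 1.000 × 0.9585 = 0.9585.
Ratio = 3.370/0.9585 ≈ 3.52.

3.52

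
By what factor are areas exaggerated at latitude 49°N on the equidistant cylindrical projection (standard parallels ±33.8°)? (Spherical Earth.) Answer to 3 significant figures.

1.27

The equidistant cylindrical projection with φ₀ = 33.8° has h = 1 (meridians true) and k = cos φ₀ / cos φ along parallels.
Areal scale = h·k = 1 × cos φ₀ / cos φ; at 49°, h = 1.000, k = 1.267, so h·k = 1.267.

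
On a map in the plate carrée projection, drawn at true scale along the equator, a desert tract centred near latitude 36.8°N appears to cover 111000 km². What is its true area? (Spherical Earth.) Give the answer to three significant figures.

In the plate carrée (x = Rλ, y = Rφ), meridians are true-scale (h = 1) and parallels are stretched by k = sec φ.
Areal scale = h·k = 1 × sec φ; at 36.8°, h = 1.000, k = 1.249, so h·k = 1.249.
True area = apparent / (areal scale) = 111000 / 1.249 ≈ 88900 km².

88900 km²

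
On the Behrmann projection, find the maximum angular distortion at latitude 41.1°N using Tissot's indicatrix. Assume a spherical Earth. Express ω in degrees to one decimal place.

15.9°

The Behrmann projection is cylindrical equal-area with φ₀ = 30°. Cylindrical equal-area (φ₀ = 30°): h = cos φ / cos 30° along meridians, k = cos 30° / cos φ along parallels; h·k = 1.
At 41.1°: h = 0.8701, k = 1.149; principal scales a = 1.149, b = 0.8701.
sin(ω/2) = (a − b)/(a + b) = 0.2791/2.019 = 0.1382, so ω = 2 arcsin(0.1382) ≈ 15.9°.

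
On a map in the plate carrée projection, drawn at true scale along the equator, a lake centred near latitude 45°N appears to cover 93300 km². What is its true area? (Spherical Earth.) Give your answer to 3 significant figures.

66000 km²

For the equirectangular projection with φ₀ = 0 (plate carrée), h = 1 along meridians and k = sec φ along parallels.
Areal scale = h·k = 1 × sec φ; at 45°, h = 1.000, k = 1.414, so h·k = 1.414.
True area = apparent / (areal scale) = 93300 / 1.414 ≈ 66000 km².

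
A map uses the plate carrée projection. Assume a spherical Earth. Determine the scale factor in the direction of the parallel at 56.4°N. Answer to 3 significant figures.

For the equirectangular projection with φ₀ = 0 (plate carrée), h = 1 along meridians and k = sec φ along parallels.
k = 1/cos 56.4° = 1/0.5534 = 1.807.

1.81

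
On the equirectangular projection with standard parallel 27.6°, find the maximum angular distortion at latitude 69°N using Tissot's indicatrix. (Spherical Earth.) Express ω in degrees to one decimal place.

50.2°

In the equirectangular projection with standard parallel φ₀ = 27.6° (x = Rλ cos φ₀, y = Rφ), meridians are true-scale (h = 1) and the parallel scale is k = cos φ₀ / cos φ.
At 69°: h = 1.000, k = 2.473; principal scales a = 2.473, b = 1.000.
sin(ω/2) = (a − b)/(a + b) = 1.473/3.473 = 0.4241, so ω = 2 arcsin(0.4241) ≈ 50.2°.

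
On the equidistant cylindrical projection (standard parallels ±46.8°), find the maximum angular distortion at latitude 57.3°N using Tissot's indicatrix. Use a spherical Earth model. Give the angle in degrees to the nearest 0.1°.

In the equirectangular projection with standard parallel φ₀ = 46.8° (x = Rλ cos φ₀, y = Rφ), meridians are true-scale (h = 1) and the parallel scale is k = cos φ₀ / cos φ.
At 57.3°: h = 1.000, k = 1.267; principal scales a = 1.267, b = 1.000.
sin(ω/2) = (a − b)/(a + b) = 0.2671/2.267 = 0.1178, so ω = 2 arcsin(0.1178) ≈ 13.5°.

13.5°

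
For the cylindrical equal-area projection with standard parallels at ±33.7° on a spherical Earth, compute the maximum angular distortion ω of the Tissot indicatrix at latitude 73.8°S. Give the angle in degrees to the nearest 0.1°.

For cylindrical equal-area with standard parallel φ₀, h = cos φ / cos φ₀ and k = cos φ₀ / cos φ, so h·k = 1.
At 73.8°: h = 0.3353, k = 2.982; principal scales a = 2.982, b = 0.3353.
sin(ω/2) = (a − b)/(a + b) = 2.647/3.317 = 0.7978, so ω = 2 arcsin(0.7978) ≈ 105.8°.

105.8°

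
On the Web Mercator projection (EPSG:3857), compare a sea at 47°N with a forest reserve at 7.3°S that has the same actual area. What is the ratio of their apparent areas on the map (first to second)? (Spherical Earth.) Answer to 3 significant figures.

Mercator is conformal with k = sec φ, so areal scale = k² = sec²φ.
At 47°: sec²(47°) = 1/0.6820² = 2.150.
At 7.3°: sec²(7.3°) = 1/0.9919² = 1.016.
Ratio = 2.150/1.016 = cos²(7.3°)/cos²(47°) ≈ 2.12.

2.12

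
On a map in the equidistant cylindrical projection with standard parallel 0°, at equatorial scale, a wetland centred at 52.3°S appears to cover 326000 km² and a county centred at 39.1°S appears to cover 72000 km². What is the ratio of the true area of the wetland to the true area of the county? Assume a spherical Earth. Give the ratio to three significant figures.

3.57

Plate carrée has h = 1 and k = sec φ, giving areal scale sec φ; true area = (apparent area) · cos φ.
True area of wetland: 326000 × cos(52.3°) = 326000 × 0.6115 = 199400 km².
True area of county: 72000 × cos(39.1°) = 72000 × 0.7760 = 55880 km².
Ratio = 199400 / 55880 ≈ 3.57.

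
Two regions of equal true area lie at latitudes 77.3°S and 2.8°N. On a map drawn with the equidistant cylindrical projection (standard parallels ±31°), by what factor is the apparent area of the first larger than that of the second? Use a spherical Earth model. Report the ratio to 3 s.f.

With standard parallel φ₀ = 31°, the equirectangular projection gives x = Rλ cos φ₀, y = Rφ, so h = 1 and k = cos 31° / cos φ.
Areal scale at 77.3°: h·k = 1.000 × 3.899 = 3.899.
Areal scale at 2.8°: h·k = 1.000 × 0.8582 = 0.8582.
Ratio = 3.899/0.8582 ≈ 4.54.

4.54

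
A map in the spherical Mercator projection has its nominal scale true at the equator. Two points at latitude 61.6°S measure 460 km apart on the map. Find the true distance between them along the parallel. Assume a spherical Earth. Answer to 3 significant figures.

The Mercator projection is conformal; its linear scale factor is the same in every direction and equals sec φ = 1/cos φ.
Along the parallel at 61.6°, map distances are exaggerated by k = sec 61.6° = 2.103.
True distance = 460 / 2.103 = 460 × cos 61.6° ≈ 219 km.

219 km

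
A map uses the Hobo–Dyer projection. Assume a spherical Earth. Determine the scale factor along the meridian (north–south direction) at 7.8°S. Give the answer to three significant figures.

Hobo–Dyer is a cylindrical equal-area projection with standard parallels at ±37.5°. A cylindrical equal-area projection with standard parallel φ₀ has meridian scale h = cos φ / cos φ₀ and parallel scale k = cos φ₀ / cos φ (so areas are preserved, h·k = 1).
h = cos 7.8° / cos 37.5° = 0.9907/0.7934 = 1.249.

1.25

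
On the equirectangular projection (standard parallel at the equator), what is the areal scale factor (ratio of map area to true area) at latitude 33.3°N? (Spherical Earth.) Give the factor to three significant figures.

1.20

In the plate carrée (x = Rλ, y = Rφ), meridians are true-scale (h = 1) and parallels are stretched by k = sec φ.
Areal scale = h·k = 1 × sec φ; at 33.3°, h = 1.000, k = 1.196, so h·k = 1.196.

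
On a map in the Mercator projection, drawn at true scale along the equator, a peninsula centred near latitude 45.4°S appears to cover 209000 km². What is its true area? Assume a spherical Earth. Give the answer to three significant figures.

103000 km²

Mercator is conformal, so the point scale is isotropic: h = k = sec φ = 1/cos φ.
Areal scale = k² = sec²φ = 1/cos²(45.4°) = 1/0.7022² = 2.028.
True area = apparent / (areal scale) = 209000 / 2.028 ≈ 103000 km².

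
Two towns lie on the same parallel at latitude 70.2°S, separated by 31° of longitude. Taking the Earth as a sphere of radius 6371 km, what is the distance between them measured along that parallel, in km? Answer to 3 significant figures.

Arc length along a parallel = R cos φ · Δλ (with Δλ in radians).
= 6371 × cos 70.2° × (31° × π/180) = 6371 × 0.3387 × 0.5411 ≈ 1170 km.

1170 km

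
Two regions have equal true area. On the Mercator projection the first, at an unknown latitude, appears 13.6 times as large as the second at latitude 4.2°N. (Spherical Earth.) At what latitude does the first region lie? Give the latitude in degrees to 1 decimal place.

Mercator areal scale is sec²φ, so apparent-area ratio = sec²φ₁ / sec²φ₂ = cos²φ₂ / cos²φ₁.
cos²φ₂ / cos²φ₁ = 13.6  ⇒  cos φ₁ = cos 4.2° / √13.6 = 0.9973/3.688 = 0.2704.
φ₁ = arccos(0.2704) ≈ 74.3°.

74.3°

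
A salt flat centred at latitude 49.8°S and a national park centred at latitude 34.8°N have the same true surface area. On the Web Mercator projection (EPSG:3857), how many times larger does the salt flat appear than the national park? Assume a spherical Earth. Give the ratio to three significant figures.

1.62

On Mercator, area is exaggerated by sec²φ = 1/cos²φ.
At 49.8°: sec²(49.8°) = 1/0.6455² = 2.400.
At 34.8°: sec²(34.8°) = 1/0.8211² = 1.483.
Ratio = 2.400/1.483 = cos²(34.8°)/cos²(49.8°) ≈ 1.62.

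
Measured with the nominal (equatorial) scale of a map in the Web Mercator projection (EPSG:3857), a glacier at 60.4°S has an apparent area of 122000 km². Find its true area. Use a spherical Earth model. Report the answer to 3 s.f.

29800 km²

For Mercator, h = k = sec φ (a conformal cylindrical projection has a single point scale, 1/cos φ).
Areal scale = k² = sec²φ = 1/cos²(60.4°) = 1/0.4939² = 4.099.
True area = apparent / (areal scale) = 122000 / 4.099 ≈ 29800 km².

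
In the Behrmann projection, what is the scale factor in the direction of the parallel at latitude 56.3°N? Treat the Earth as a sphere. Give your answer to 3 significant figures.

The Behrmann projection is cylindrical equal-area with φ₀ = 30°. A cylindrical equal-area projection with standard parallel φ₀ has meridian scale h = cos φ / cos φ₀ and parallel scale k = cos φ₀ / cos φ (so areas are preserved, h·k = 1).
k = cos 30° / cos 56.3° = 0.8660/0.5548 = 1.561.

1.56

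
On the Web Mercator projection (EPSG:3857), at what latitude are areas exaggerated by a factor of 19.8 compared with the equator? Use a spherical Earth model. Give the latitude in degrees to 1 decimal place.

Mercator areal scale is sec²φ.
sec²φ = 19.8  ⇒  cos²φ = 0.05051  ⇒  cos φ = 0.2247.
φ = arccos(0.2247) ≈ 77.0°.

77.0°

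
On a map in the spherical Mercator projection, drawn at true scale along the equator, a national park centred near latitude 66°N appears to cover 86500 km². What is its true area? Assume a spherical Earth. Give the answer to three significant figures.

The Mercator projection is conformal; its linear scale factor is the same in every direction and equals sec φ = 1/cos φ.
Areal scale = k² = sec²φ = 1/cos²(66°) = 1/0.4067² = 6.045.
True area = apparent / (areal scale) = 86500 / 6.045 ≈ 14300 km².

14300 km²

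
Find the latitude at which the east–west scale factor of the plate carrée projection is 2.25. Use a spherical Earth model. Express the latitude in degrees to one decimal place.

63.6°

Plate carrée: h = 1, k = sec φ along parallels.
sec φ = 2.25  ⇒  cos φ = 0.4444  ⇒  φ ≈ 63.6°.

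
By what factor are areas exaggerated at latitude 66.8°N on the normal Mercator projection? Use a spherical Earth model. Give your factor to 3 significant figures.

6.44

For Mercator, h = k = sec φ (a conformal cylindrical projection has a single point scale, 1/cos φ).
Areal scale = k² = sec²φ = 1/cos²(66.8°) = 1/0.3939² = 6.444.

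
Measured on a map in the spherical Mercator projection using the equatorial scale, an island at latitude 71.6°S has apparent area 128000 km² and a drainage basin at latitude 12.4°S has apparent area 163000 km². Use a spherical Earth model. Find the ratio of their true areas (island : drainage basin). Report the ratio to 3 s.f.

0.0820

Mercator's areal exaggeration is sec²φ; hence true area = (apparent area) · cos²φ.
True area of island: 128000 × cos²(71.6°) = 128000 × 0.09963 = 12750 km².
True area of drainage basin: 163000 × cos²(12.4°) = 163000 × 0.9539 = 155500 km².
Ratio = 12750 / 155500 ≈ 0.0820.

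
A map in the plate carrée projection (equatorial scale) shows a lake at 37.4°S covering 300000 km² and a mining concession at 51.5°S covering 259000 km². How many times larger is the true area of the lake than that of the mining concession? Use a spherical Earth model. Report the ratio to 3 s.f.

1.48

On the plate carrée, areal scale = h·k = 1 × sec φ, so true area = apparent × cos φ.
True area of lake: 300000 × cos(37.4°) = 300000 × 0.7944 = 238300 km².
True area of mining concession: 259000 × cos(51.5°) = 259000 × 0.6225 = 161200 km².
Ratio = 238300 / 161200 ≈ 1.48.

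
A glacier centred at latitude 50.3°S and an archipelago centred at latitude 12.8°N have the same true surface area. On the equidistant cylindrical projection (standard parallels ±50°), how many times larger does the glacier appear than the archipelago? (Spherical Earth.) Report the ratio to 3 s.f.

The equidistant cylindrical projection with φ₀ = 50° has h = 1 (meridians true) and k = cos φ₀ / cos φ along parallels.
Areal scale at 50.3°: h·k = 1.000 × 1.006 = 1.006.
Areal scale at 12.8°: h·k = 1.000 × 0.6592 = 0.6592.
Ratio = 1.006/0.6592 ≈ 1.53.

1.53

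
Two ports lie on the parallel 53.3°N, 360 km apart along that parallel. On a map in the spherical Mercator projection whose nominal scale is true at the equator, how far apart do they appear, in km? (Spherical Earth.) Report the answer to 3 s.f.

602 km

Mercator is conformal, so the point scale is isotropic: h = k = sec φ = 1/cos φ.
Along the parallel, k = sec 53.3° = 1/0.5976 = 1.673.
Map distance = 360 × 1.673 ≈ 602 km.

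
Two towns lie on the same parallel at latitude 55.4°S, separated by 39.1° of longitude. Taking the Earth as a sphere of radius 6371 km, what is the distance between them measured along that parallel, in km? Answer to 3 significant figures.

Arc length along a parallel = R cos φ · Δλ (with Δλ in radians).
= 6371 × cos 55.4° × (39.1° × π/180) = 6371 × 0.5678 × 0.6824 ≈ 2470 km.

2470 km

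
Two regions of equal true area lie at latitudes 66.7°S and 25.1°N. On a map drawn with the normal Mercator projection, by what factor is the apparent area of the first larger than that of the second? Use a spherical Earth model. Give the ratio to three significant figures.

5.24

Mercator areal scale is sec²φ.
At 66.7°: sec²(66.7°) = 1/0.3955² = 6.392.
At 25.1°: sec²(25.1°) = 1/0.9056² = 1.219.
Ratio = 6.392/1.219 = cos²(25.1°)/cos²(66.7°) ≈ 5.24.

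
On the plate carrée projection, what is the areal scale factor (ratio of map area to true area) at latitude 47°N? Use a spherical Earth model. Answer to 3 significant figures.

Plate carrée maps x = Rλ, y = Rφ. The meridian scale is h = 1 and the parallel scale is k = 1/cos φ = sec φ.
Areal scale = h·k = 1 × sec φ; at 47°, h = 1.000, k = 1.466, so h·k = 1.466.

1.47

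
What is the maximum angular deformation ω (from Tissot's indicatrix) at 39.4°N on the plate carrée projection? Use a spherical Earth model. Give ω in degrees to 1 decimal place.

For the equirectangular projection with φ₀ = 0 (plate carrée), h = 1 along meridians and k = sec φ along parallels.
At 39.4°: h = 1.000, k = 1.294; principal scales a = 1.294, b = 1.000.
sin(ω/2) = (a − b)/(a + b) = 0.2941/2.294 = 0.1282, so ω = 2 arcsin(0.1282) ≈ 14.7°.

14.7°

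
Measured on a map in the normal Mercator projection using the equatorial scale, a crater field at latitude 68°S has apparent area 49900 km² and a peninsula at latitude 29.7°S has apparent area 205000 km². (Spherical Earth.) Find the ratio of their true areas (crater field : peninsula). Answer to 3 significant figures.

0.0453

Mercator's areal exaggeration is sec²φ; hence true area = (apparent area) · cos²φ.
True area of crater field: 49900 × cos²(68°) = 49900 × 0.1403 = 7002 km².
True area of peninsula: 205000 × cos²(29.7°) = 205000 × 0.7545 = 154700 km².
Ratio = 7002 / 154700 ≈ 0.0453.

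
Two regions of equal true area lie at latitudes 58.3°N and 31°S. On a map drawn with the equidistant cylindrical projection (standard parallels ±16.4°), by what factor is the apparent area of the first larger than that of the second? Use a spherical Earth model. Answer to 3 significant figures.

With standard parallel φ₀ = 16.4°, the equirectangular projection gives x = Rλ cos φ₀, y = Rφ, so h = 1 and k = cos 16.4° / cos φ.
Areal scale at 58.3°: h·k = 1.000 × 1.826 = 1.826.
Areal scale at 31°: h·k = 1.000 × 1.119 = 1.119.
Ratio = 1.826/1.119 ≈ 1.63.

1.63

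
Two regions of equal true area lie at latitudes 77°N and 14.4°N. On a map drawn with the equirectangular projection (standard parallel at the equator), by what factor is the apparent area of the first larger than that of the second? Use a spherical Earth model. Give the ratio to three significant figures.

In the plate carrée (x = Rλ, y = Rφ), meridians are true-scale (h = 1) and parallels are stretched by k = sec φ.
Areal scale at 77°: h·k = 1.000 × 4.445 = 4.445.
Areal scale at 14.4°: h·k = 1.000 × 1.032 = 1.032.
Ratio = 4.445/1.032 ≈ 4.31.

4.31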